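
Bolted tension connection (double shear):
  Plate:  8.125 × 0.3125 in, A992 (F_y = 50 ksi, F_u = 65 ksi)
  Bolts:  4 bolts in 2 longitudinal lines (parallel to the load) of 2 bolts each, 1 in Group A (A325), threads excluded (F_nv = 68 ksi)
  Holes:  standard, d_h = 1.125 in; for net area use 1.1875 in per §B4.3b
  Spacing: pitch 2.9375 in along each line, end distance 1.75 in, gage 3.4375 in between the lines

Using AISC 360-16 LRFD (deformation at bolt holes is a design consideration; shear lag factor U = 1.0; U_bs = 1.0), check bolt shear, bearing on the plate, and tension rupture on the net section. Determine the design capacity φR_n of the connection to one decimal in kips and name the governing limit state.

Bolt shear: A_b = π(1)²/4 = 0.7854 in². φR_n = 0.75 × 68 × 0.7854 × 4 × 2 = 320.4 kips.
Bearing (0.3125 in plate, F_u = 65 ksi): end bolts L_c = 1.75 − 1.125/2 = 1.1875, R_n = min(1.2×1.1875×0.3125×65, 2.4×1×0.3125×65) = 28.945 kips/bolt; interior L_c = 2.9375 − 1.125 = 1.8125, R_n = 44.18 kips/bolt. φR_n = 0.75 × (2×28.945 + 2×44.18) = 109.7 kips.
Tension rupture (net): A_n = (8.125 − 2×1.1875)×0.3125 = 1.7969 in² (U = 1.0, A_e = A_n). φR_n = 0.75 × 65 × 1.7969 = 87.6 kips.
Governing: min(320.4, 109.7, 87.6) = 87.6 kips → net-section rupture.

87.6 kips (net-section rupture governs)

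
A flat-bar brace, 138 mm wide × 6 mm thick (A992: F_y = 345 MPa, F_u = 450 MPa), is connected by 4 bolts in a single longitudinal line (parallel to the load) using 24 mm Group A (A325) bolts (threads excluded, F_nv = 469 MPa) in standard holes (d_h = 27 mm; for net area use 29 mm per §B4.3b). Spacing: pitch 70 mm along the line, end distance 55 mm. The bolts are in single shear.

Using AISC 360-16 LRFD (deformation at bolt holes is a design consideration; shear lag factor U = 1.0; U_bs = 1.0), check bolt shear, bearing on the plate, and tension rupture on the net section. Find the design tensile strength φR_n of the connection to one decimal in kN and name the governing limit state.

220.7 kN (net-section rupture governs)

Bolt shear: A_b = π(24)²/4 = 452.39 mm². φR_n = 0.75 × 469 × 452.39 × 4 × 1 = 636.5 kN.
Bearing (6 mm plate, F_u = 450 MPa): end bolts L_c = 55 − 27/2 = 41.5, R_n = min(1.2×41.5×6×450, 2.4×24×6×450) = 134.46 kN/bolt; interior L_c = 70 − 27 = 43, R_n = 139.32 kN/bolt. φR_n = 0.75 × (1×134.46 + 3×139.32) = 414.3 kN.
Tension rupture (net): A_n = (138 − 1×29)×6 = 654 mm² (U = 1.0, A_e = A_n). φR_n = 0.75 × 450 × 654 = 220.7 kN.
Governing: min(636.5, 414.3, 220.7) = 220.7 kN → net-section rupture.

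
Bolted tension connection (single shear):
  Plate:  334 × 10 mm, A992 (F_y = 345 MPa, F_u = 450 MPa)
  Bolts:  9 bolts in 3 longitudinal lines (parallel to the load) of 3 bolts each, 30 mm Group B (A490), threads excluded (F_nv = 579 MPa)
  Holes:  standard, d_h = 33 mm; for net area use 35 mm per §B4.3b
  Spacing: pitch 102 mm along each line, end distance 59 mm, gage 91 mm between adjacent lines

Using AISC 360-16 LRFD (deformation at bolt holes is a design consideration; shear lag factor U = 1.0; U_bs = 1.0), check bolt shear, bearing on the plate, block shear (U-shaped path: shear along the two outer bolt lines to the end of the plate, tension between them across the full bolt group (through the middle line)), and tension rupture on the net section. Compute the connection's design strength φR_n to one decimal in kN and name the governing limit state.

772.9 kN (net-section rupture governs)

Bolt shear: A_b = π(30)²/4 = 706.86 mm². φR_n = 0.75 × 579 × 706.86 × 9 × 1 = 2762.6 kN.
Bearing (10 mm plate, F_u = 450 MPa): end bolts L_c = 59 − 33/2 = 42.5, R_n = min(1.2×42.5×10×450, 2.4×30×10×450) = 229.5 kN/bolt; interior L_c = 102 − 33 = 69, R_n = 324 kN/bolt. φR_n = 0.75 × (3×229.5 + 6×324) = 1974.4 kN.
Block shear: shear path 2×[59+2×102] = 2×263 mm, A_gv = 5260, A_nv = 2×(263 − 2.5×35)×10 = 3510 mm²; tension across gage: (182 − 2×35)×10 = 1120 mm². R_n = min(0.6×450×3510, 0.6×345×5260) + 1.0×450×1120 = min(947.7, 1088.8) + 504 = 1451.7 kN. φR_n = 0.75 × 1451.7 = 1088.8 kN.
Tension rupture (net): A_n = (334 − 3×35)×10 = 2290 mm² (U = 1.0, A_e = A_n). φR_n = 0.75 × 450 × 2290 = 772.9 kN.
Governing: min(2762.6, 1974.4, 1088.8, 772.9) = 772.9 kN → net-section rupture.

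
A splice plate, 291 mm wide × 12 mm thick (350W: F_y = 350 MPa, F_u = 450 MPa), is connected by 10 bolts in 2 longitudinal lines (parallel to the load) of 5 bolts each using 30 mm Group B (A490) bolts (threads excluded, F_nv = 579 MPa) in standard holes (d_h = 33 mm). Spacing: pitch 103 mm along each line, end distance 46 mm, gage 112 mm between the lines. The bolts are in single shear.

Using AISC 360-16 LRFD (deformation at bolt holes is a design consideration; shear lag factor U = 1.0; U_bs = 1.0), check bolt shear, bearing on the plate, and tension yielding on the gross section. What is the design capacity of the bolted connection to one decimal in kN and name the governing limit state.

Bolt shear: A_b = π(30)²/4 = 706.86 mm². φR_n = 0.75 × 579 × 706.86 × 10 × 1 = 3069.5 kN.
Bearing (12 mm plate, F_u = 450 MPa): end bolts L_c = 46 − 33/2 = 29.5, R_n = min(1.2×29.5×12×450, 2.4×30×12×450) = 191.16 kN/bolt; interior L_c = 103 − 33 = 70, R_n = 388.8 kN/bolt. φR_n = 0.75 × (2×191.16 + 8×388.8) = 2619.5 kN.
Tension yield (gross): A_g = 291×12 = 3492 mm². φR_n = 0.90 × 350 × 3492 = 1100.0 kN.
Governing: min(3069.5, 2619.5, 1100.0) = 1100.0 kN → gross-section yield.

1100.0 kN (gross-section yield governs)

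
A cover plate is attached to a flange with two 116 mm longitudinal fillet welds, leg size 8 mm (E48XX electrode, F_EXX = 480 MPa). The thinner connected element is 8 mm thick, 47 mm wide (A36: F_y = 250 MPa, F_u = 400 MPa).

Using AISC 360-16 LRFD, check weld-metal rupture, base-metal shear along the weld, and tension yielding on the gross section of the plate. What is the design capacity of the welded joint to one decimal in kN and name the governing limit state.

84.6 kN (gross-section yield governs)

Weld metal: throat = 0.707×8 = 5.656 mm, L = 2×116 = 232 mm. φR_n = 0.75 × 0.6 × 480 × 5.656 × 232 = 283.4 kN.
Base metal shear (8 mm plate): yield φR_n = 1.0×0.6×250×8×232 = 278.4 kN; rupture φR_n = 0.75×0.6×400×8×232 = 334.1 kN; take 278.4 kN (yield).
Tension yield (gross): A_g = 47×8 = 376 mm². φR_n = 0.90 × 250 × 376 = 84.6 kN.
Governing: min(283.4, 278.4, 84.6) = 84.6 kN → gross-section yield.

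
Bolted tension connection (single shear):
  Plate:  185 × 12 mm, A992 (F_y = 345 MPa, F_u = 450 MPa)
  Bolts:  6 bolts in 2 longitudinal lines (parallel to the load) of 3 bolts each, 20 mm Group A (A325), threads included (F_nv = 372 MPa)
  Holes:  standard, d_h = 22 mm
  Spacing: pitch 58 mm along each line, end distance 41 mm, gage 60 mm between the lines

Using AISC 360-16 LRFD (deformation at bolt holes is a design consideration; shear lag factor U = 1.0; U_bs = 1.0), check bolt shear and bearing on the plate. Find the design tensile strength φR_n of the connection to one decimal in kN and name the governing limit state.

Bolt shear: A_b = π(20)²/4 = 314.16 mm². φR_n = 0.75 × 372 × 314.16 × 6 × 1 = 525.9 kN.
Bearing (12 mm plate, F_u = 450 MPa): end bolts L_c = 41 − 22/2 = 30, R_n = min(1.2×30×12×450, 2.4×20×12×450) = 194.4 kN/bolt; interior L_c = 58 − 22 = 36, R_n = 233.28 kN/bolt. φR_n = 0.75 × (2×194.4 + 4×233.28) = 991.4 kN.
Governing: min(525.9, 991.4) = 525.9 kN → bolt shear.

525.9 kN (bolt shear governs)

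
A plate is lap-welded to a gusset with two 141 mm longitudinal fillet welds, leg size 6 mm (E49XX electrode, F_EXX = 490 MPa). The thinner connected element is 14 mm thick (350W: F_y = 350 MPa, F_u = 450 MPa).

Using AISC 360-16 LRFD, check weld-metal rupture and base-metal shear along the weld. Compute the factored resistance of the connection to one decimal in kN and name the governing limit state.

263.8 kN (weld metal governs)

Weld metal: throat = 0.707×6 = 4.242 mm, L = 2×141 = 282 mm. φR_n = 0.75 × 0.6 × 490 × 4.242 × 282 = 263.8 kN.
Base metal shear (14 mm plate): yield φR_n = 1.0×0.6×350×14×282 = 829.1 kN; rupture φR_n = 0.75×0.6×450×14×282 = 799.5 kN; take 799.5 kN (rupture).
Governing: min(263.8, 799.5) = 263.8 kN → weld metal.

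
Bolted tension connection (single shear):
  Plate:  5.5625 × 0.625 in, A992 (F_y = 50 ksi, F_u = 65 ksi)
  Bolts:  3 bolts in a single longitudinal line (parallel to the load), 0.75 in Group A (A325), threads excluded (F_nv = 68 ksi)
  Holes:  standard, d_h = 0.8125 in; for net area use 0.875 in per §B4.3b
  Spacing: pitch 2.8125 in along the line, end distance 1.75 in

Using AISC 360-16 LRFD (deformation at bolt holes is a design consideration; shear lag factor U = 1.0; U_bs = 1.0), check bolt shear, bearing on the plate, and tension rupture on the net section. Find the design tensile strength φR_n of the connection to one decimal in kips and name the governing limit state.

67.6 kips (bolt shear governs)

Bolt shear: A_b = π(0.75)²/4 = 0.44179 in². φR_n = 0.75 × 68 × 0.44179 × 3 × 1 = 67.6 kips.
Bearing (0.625 in plate, F_u = 65 ksi): end bolts L_c = 1.75 − 0.8125/2 = 1.34375, R_n = min(1.2×1.34375×0.625×65, 2.4×0.75×0.625×65) = 65.508 kips/bolt; interior L_c = 2.8125 − 0.8125 = 2, R_n = 73.125 kips/bolt. φR_n = 0.75 × (1×65.508 + 2×73.125) = 158.8 kips.
Tension rupture (net): A_n = (5.5625 − 1×0.875)×0.625 = 2.9297 in² (U = 1.0, A_e = A_n). φR_n = 0.75 × 65 × 2.9297 = 142.8 kips.
Governing: min(67.6, 158.8, 142.8) = 67.6 kips → bolt shear.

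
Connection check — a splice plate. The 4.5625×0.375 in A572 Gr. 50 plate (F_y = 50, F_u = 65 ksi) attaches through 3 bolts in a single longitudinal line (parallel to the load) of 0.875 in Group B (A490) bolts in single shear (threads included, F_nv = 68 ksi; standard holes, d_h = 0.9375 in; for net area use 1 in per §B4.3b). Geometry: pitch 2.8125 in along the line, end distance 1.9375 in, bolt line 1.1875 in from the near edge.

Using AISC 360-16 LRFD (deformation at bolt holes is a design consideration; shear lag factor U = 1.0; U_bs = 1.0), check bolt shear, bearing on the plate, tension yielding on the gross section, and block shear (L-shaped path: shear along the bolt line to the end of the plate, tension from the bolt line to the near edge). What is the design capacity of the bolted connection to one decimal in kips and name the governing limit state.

68.1 kips (block shear governs)

Bolt shear: A_b = π(0.875)²/4 = 0.60132 in². φR_n = 0.75 × 68 × 0.60132 × 3 × 1 = 92.0 kips.
Bearing (0.375 in plate, F_u = 65 ksi): end bolts L_c = 1.9375 − 0.9375/2 = 1.46875, R_n = min(1.2×1.46875×0.375×65, 2.4×0.875×0.375×65) = 42.961 kips/bolt; interior L_c = 2.8125 − 0.9375 = 1.875, R_n = 51.188 kips/bolt. φR_n = 0.75 × (1×42.961 + 2×51.188) = 109.0 kips.
Tension yield (gross): A_g = 4.5625×0.375 = 1.7109 in². φR_n = 0.90 × 50 × 1.7109 = 77.0 kips.
Block shear: shear path 1×[1.9375+2×2.8125] = 1×7.5625 in, A_gv = 2.8359, A_nv = 1×(7.5625 − 2.5×1)×0.375 = 1.8984 in²; tension to near edge: (1.1875 − 0.5×1)×0.375 = 0.25781 in². R_n = min(0.6×65×1.8984, 0.6×50×2.8359) + 1.0×65×0.25781 = min(74.038, 85.077) + 16.758 = 90.796 kips. φR_n = 0.75 × 90.796 = 68.1 kips.
Governing: min(92.0, 109.0, 77.0, 68.1) = 68.1 kips → block shear.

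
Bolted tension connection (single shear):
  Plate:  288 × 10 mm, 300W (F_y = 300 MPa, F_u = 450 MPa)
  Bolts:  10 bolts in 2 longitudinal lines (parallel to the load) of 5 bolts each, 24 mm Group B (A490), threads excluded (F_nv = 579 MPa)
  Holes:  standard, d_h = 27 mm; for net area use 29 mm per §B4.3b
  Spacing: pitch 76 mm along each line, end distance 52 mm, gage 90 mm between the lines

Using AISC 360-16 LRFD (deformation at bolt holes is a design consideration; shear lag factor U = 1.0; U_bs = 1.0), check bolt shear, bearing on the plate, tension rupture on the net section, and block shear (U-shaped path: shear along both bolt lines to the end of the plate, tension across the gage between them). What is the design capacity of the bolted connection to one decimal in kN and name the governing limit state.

776.3 kN (net-section rupture governs)

Bolt shear: A_b = π(24)²/4 = 452.39 mm². φR_n = 0.75 × 579 × 452.39 × 10 × 1 = 1964.5 kN.
Bearing (10 mm plate, F_u = 450 MPa): end bolts L_c = 52 − 27/2 = 38.5, R_n = min(1.2×38.5×10×450, 2.4×24×10×450) = 207.9 kN/bolt; interior L_c = 76 − 27 = 49, R_n = 259.2 kN/bolt. φR_n = 0.75 × (2×207.9 + 8×259.2) = 1867.1 kN.
Tension rupture (net): A_n = (288 − 2×29)×10 = 2300 mm² (U = 1.0, A_e = A_n). φR_n = 0.75 × 450 × 2300 = 776.3 kN.
Block shear: shear path 2×[52+4×76] = 2×356 mm, A_gv = 7120, A_nv = 2×(356 − 4.5×29)×10 = 4510 mm²; tension across gage: (90 − 1×29)×10 = 610 mm². R_n = min(0.6×450×4510, 0.6×300×7120) + 1.0×450×610 = min(1217.7, 1281.6) + 274.5 = 1492.2 kN. φR_n = 0.75 × 1492.2 = 1119.2 kN.
Governing: min(1964.5, 1867.1, 776.3, 1119.2) = 776.3 kN → net-section rupture.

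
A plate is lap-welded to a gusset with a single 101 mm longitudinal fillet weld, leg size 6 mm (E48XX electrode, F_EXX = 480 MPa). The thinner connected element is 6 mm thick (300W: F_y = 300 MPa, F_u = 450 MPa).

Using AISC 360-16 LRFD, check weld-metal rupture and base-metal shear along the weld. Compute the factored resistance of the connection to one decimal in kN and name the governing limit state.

92.5 kN (weld metal governs)

Weld metal: throat = 0.707×6 = 4.242 mm, L = 101 mm. φR_n = 0.75 × 0.6 × 480 × 4.242 × 101 = 92.5 kN.
Base metal shear (6 mm plate): yield φR_n = 1.0×0.6×300×6×101 = 109.1 kN; rupture φR_n = 0.75×0.6×450×6×101 = 122.7 kN; take 109.1 kN (yield).
Governing: min(92.5, 109.1) = 92.5 kN → weld metal.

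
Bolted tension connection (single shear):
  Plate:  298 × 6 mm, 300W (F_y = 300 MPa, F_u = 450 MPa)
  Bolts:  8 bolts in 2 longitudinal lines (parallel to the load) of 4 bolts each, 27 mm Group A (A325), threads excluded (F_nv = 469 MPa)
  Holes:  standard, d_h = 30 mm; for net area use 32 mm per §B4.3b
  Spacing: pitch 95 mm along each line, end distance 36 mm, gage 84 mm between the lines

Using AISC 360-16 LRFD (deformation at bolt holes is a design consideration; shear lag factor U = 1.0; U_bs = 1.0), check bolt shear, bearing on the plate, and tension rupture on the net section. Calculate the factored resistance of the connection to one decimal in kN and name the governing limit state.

Bolt shear: A_b = π(27)²/4 = 572.56 mm². φR_n = 0.75 × 469 × 572.56 × 8 × 1 = 1611.2 kN.
Bearing (6 mm plate, F_u = 450 MPa): end bolts L_c = 36 − 30/2 = 21, R_n = min(1.2×21×6×450, 2.4×27×6×450) = 68.04 kN/bolt; interior L_c = 95 − 30 = 65, R_n = 174.96 kN/bolt. φR_n = 0.75 × (2×68.04 + 6×174.96) = 889.4 kN.
Tension rupture (net): A_n = (298 − 2×32)×6 = 1404 mm² (U = 1.0, A_e = A_n). φR_n = 0.75 × 450 × 1404 = 473.9 kN.
Governing: min(1611.2, 889.4, 473.9) = 473.9 kN → net-section rupture.

473.9 kN (net-section rupture governs)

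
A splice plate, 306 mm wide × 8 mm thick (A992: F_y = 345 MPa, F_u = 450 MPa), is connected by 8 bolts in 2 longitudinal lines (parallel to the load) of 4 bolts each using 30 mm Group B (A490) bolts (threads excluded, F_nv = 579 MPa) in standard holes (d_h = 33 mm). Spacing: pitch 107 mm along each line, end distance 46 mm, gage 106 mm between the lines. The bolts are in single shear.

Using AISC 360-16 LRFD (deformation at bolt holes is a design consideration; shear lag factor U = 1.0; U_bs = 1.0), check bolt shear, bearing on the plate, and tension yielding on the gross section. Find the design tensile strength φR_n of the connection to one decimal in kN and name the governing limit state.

Bolt shear: A_b = π(30)²/4 = 706.86 mm². φR_n = 0.75 × 579 × 706.86 × 8 × 1 = 2455.6 kN.
Bearing (8 mm plate, F_u = 450 MPa): end bolts L_c = 46 − 33/2 = 29.5, R_n = min(1.2×29.5×8×450, 2.4×30×8×450) = 127.44 kN/bolt; interior L_c = 107 − 33 = 74, R_n = 259.2 kN/bolt. φR_n = 0.75 × (2×127.44 + 6×259.2) = 1357.6 kN.
Tension yield (gross): A_g = 306×8 = 2448 mm². φR_n = 0.90 × 345 × 2448 = 760.1 kN.
Governing: min(2455.6, 1357.6, 760.1) = 760.1 kN → gross-section yield.

760.1 kN (gross-section yield governs)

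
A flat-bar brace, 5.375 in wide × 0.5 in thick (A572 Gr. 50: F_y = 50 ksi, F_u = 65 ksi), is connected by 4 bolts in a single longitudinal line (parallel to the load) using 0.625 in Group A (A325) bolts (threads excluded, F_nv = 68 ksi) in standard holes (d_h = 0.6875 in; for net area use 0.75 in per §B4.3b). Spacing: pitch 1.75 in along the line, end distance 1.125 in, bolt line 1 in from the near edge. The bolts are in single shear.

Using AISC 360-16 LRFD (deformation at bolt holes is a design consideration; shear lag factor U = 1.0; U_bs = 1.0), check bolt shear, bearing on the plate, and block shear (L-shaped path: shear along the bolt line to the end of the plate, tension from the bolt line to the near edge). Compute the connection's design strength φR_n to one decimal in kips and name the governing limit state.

62.6 kips (bolt shear governs)

Bolt shear: A_b = π(0.625)²/4 = 0.3068 in². φR_n = 0.75 × 68 × 0.3068 × 4 × 1 = 62.6 kips.
Bearing (0.5 in plate, F_u = 65 ksi): end bolts L_c = 1.125 − 0.6875/2 = 0.78125, R_n = min(1.2×0.78125×0.5×65, 2.4×0.625×0.5×65) = 30.469 kips/bolt; interior L_c = 1.75 − 0.6875 = 1.0625, R_n = 41.438 kips/bolt. φR_n = 0.75 × (1×30.469 + 3×41.438) = 116.1 kips.
Block shear: shear path 1×[1.125+3×1.75] = 1×6.375 in, A_gv = 3.1875, A_nv = 1×(6.375 − 3.5×0.75)×0.5 = 1.875 in²; tension to near edge: (1 − 0.5×0.75)×0.5 = 0.3125 in². R_n = min(0.6×65×1.875, 0.6×50×3.1875) + 1.0×65×0.3125 = min(73.125, 95.625) + 20.313 = 93.438 kips. φR_n = 0.75 × 93.438 = 70.1 kips.
Governing: min(62.6, 116.1, 70.1) = 62.6 kips → bolt shear.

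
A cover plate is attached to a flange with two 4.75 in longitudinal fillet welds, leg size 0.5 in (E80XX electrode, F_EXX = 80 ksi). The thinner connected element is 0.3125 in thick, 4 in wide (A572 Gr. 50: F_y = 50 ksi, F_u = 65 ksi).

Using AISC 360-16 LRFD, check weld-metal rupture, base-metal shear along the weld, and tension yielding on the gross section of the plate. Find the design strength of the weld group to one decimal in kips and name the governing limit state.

Weld metal: throat = 0.707×0.5 = 0.3535 in, L = 2×4.75 = 9.5 in. φR_n = 0.75 × 0.6 × 80 × 0.3535 × 9.5 = 120.9 kips.
Base metal shear (0.3125 in plate): yield φR_n = 1.0×0.6×50×0.3125×9.5 = 89.1 kips; rupture φR_n = 0.75×0.6×65×0.3125×9.5 = 86.8 kips; take 86.8 kips (rupture).
Tension yield (gross): A_g = 4×0.3125 = 1.25 in². φR_n = 0.90 × 50 × 1.25 = 56.3 kips.
Governing: min(120.9, 86.8, 56.3) = 56.3 kips → gross-section yield.

56.3 kips (gross-section yield governs)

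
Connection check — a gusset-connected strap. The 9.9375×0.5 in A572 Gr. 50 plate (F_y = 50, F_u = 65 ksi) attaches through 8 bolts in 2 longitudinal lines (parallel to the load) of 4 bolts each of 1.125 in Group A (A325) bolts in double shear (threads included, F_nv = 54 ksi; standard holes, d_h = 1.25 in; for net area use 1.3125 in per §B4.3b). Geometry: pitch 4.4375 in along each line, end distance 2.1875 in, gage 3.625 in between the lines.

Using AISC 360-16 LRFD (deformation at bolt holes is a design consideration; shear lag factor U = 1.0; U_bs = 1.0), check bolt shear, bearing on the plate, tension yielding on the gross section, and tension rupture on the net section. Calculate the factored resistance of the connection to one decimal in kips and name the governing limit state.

178.2 kips (net-section rupture governs)

Bolt shear: A_b = π(1.125)²/4 = 0.99402 in². φR_n = 0.75 × 54 × 0.99402 × 8 × 2 = 644.1 kips.
Bearing (0.5 in plate, F_u = 65 ksi): end bolts L_c = 2.1875 − 1.25/2 = 1.5625, R_n = min(1.2×1.5625×0.5×65, 2.4×1.125×0.5×65) = 60.938 kips/bolt; interior L_c = 4.4375 − 1.25 = 3.1875, R_n = 87.75 kips/bolt. φR_n = 0.75 × (2×60.938 + 6×87.75) = 486.3 kips.
Tension yield (gross): A_g = 9.9375×0.5 = 4.9688 in². φR_n = 0.90 × 50 × 4.9688 = 223.6 kips.
Tension rupture (net): A_n = (9.9375 − 2×1.3125)×0.5 = 3.6563 in² (U = 1.0, A_e = A_n). φR_n = 0.75 × 65 × 3.6563 = 178.2 kips.
Governing: min(644.1, 486.3, 223.6, 178.2) = 178.2 kips → net-section rupture.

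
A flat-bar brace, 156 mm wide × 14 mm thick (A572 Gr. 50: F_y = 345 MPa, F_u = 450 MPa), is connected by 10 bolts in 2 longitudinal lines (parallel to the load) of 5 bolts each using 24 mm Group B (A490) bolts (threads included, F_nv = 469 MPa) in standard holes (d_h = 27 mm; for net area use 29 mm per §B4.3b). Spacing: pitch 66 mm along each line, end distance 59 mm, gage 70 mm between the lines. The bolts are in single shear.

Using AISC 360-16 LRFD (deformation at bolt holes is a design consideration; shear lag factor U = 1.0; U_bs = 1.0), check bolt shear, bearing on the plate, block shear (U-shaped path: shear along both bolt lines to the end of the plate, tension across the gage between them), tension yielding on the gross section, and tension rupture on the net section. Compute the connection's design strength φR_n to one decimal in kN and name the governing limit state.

Bolt shear: A_b = π(24)²/4 = 452.39 mm². φR_n = 0.75 × 469 × 452.39 × 10 × 1 = 1591.3 kN.
Bearing (14 mm plate, F_u = 450 MPa): end bolts L_c = 59 − 27/2 = 45.5, R_n = min(1.2×45.5×14×450, 2.4×24×14×450) = 343.98 kN/bolt; interior L_c = 66 − 27 = 39, R_n = 294.84 kN/bolt. φR_n = 0.75 × (2×343.98 + 8×294.84) = 2285.0 kN.
Block shear: shear path 2×[59+4×66] = 2×323 mm, A_gv = 9044, A_nv = 2×(323 − 4.5×29)×14 = 5390 mm²; tension across gage: (70 − 1×29)×14 = 574 mm². R_n = min(0.6×450×5390, 0.6×345×9044) + 1.0×450×574 = min(1455.3, 1872.1) + 258.3 = 1713.6 kN. φR_n = 0.75 × 1713.6 = 1285.2 kN.
Tension yield (gross): A_g = 156×14 = 2184 mm². φR_n = 0.90 × 345 × 2184 = 678.1 kN.
Tension rupture (net): A_n = (156 − 2×29)×14 = 1372 mm² (U = 1.0, A_e = A_n). φR_n = 0.75 × 450 × 1372 = 463.1 kN.
Governing: min(1591.3, 2285.0, 1285.2, 678.1, 463.1) = 463.1 kN → net-section rupture.

463.1 kN (net-section rupture governs)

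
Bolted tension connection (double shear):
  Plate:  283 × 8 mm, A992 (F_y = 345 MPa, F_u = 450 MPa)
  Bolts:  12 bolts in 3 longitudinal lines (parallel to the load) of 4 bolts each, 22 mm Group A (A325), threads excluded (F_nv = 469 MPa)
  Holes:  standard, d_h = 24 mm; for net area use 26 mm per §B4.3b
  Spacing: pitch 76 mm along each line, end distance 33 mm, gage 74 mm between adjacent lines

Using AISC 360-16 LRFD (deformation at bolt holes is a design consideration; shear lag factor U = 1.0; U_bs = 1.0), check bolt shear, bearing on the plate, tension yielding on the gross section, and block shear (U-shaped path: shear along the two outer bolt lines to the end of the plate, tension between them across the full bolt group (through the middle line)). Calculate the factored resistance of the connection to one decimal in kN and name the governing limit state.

703.0 kN (gross-section yield governs)

Bolt shear: A_b = π(22)²/4 = 380.13 mm². φR_n = 0.75 × 469 × 380.13 × 12 × 2 = 3209.1 kN.
Bearing (8 mm plate, F_u = 450 MPa): end bolts L_c = 33 − 24/2 = 21, R_n = min(1.2×21×8×450, 2.4×22×8×450) = 90.72 kN/bolt; interior L_c = 76 − 24 = 52, R_n = 190.08 kN/bolt. φR_n = 0.75 × (3×90.72 + 9×190.08) = 1487.2 kN.
Tension yield (gross): A_g = 283×8 = 2264 mm². φR_n = 0.90 × 345 × 2264 = 703.0 kN.
Block shear: shear path 2×[33+3×76] = 2×261 mm, A_gv = 4176, A_nv = 2×(261 − 3.5×26)×8 = 2720 mm²; tension across gage: (148 − 2×26)×8 = 768 mm². R_n = min(0.6×450×2720, 0.6×345×4176) + 1.0×450×768 = min(734.4, 864.43) + 345.6 = 1080 kN. φR_n = 0.75 × 1080 = 810.0 kN.
Governing: min(3209.1, 1487.2, 703.0, 810.0) = 703.0 kN → gross-section yield.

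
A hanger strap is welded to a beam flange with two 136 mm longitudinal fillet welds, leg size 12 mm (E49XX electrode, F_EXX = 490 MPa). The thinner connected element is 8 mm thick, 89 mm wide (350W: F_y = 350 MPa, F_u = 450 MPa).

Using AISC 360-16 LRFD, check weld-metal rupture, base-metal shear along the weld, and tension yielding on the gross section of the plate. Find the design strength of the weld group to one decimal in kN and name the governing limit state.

224.3 kN (gross-section yield governs)

Weld metal: throat = 0.707×12 = 8.484 mm, L = 2×136 = 272 mm. φR_n = 0.75 × 0.6 × 490 × 8.484 × 272 = 508.8 kN.
Base metal shear (8 mm plate): yield φR_n = 1.0×0.6×350×8×272 = 457.0 kN; rupture φR_n = 0.75×0.6×450×8×272 = 440.6 kN; take 440.6 kN (rupture).
Tension yield (gross): A_g = 89×8 = 712 mm². φR_n = 0.90 × 350 × 712 = 224.3 kN.
Governing: min(508.8, 440.6, 224.3) = 224.3 kN → gross-section yield.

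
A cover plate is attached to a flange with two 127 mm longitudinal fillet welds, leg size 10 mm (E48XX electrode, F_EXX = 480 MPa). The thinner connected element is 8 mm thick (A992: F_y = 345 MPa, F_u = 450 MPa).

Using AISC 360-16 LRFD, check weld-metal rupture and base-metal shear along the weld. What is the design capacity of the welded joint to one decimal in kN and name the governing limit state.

387.9 kN (weld metal governs)

Weld metal: throat = 0.707×10 = 7.07 mm, L = 2×127 = 254 mm. φR_n = 0.75 × 0.6 × 480 × 7.07 × 254 = 387.9 kN.
Base metal shear (8 mm plate): yield φR_n = 1.0×0.6×345×8×254 = 420.6 kN; rupture φR_n = 0.75×0.6×450×8×254 = 411.5 kN; take 411.5 kN (rupture).
Governing: min(387.9, 411.5) = 387.9 kN → weld metal.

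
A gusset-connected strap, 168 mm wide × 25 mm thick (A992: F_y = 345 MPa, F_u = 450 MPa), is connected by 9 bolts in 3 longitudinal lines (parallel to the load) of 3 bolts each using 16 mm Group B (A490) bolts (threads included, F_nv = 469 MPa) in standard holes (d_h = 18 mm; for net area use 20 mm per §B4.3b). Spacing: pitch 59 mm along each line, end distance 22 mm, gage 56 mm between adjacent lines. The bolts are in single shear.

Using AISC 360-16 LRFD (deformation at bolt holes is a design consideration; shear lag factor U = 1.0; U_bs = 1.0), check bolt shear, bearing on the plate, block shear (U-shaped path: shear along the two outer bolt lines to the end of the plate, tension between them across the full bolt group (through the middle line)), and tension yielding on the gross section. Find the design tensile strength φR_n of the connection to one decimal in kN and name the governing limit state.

Bolt shear: A_b = π(16)²/4 = 201.06 mm². φR_n = 0.75 × 469 × 201.06 × 9 × 1 = 636.5 kN.
Bearing (25 mm plate, F_u = 450 MPa): end bolts L_c = 22 − 18/2 = 13, R_n = min(1.2×13×25×450, 2.4×16×25×450) = 175.5 kN/bolt; interior L_c = 59 − 18 = 41, R_n = 432 kN/bolt. φR_n = 0.75 × (3×175.5 + 6×432) = 2338.9 kN.
Block shear: shear path 2×[22+2×59] = 2×140 mm, A_gv = 7000, A_nv = 2×(140 − 2.5×20)×25 = 4500 mm²; tension across gage: (112 − 2×20)×25 = 1800 mm². R_n = min(0.6×450×4500, 0.6×345×7000) + 1.0×450×1800 = min(1215, 1449) + 810 = 2025 kN. φR_n = 0.75 × 2025 = 1518.8 kN.
Tension yield (gross): A_g = 168×25 = 4200 mm². φR_n = 0.90 × 345 × 4200 = 1304.1 kN.
Governing: min(636.5, 2338.9, 1518.8, 1304.1) = 636.5 kN → bolt shear.

636.5 kN (bolt shear governs)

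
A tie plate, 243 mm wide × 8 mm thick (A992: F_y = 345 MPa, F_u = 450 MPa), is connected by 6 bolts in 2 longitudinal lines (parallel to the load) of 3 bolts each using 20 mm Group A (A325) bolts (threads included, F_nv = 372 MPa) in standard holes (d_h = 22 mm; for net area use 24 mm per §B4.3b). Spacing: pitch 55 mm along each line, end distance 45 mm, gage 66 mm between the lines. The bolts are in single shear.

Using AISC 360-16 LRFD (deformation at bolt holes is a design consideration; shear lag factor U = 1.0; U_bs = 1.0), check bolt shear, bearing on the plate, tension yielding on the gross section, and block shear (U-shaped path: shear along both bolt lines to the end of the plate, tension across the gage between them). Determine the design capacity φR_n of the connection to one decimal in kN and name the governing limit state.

Bolt shear: A_b = π(20)²/4 = 314.16 mm². φR_n = 0.75 × 372 × 314.16 × 6 × 1 = 525.9 kN.
Bearing (8 mm plate, F_u = 450 MPa): end bolts L_c = 45 − 22/2 = 34, R_n = min(1.2×34×8×450, 2.4×20×8×450) = 146.88 kN/bolt; interior L_c = 55 − 22 = 33, R_n = 142.56 kN/bolt. φR_n = 0.75 × (2×146.88 + 4×142.56) = 648.0 kN.
Tension yield (gross): A_g = 243×8 = 1944 mm². φR_n = 0.90 × 345 × 1944 = 603.6 kN.
Block shear: shear path 2×[45+2×55] = 2×155 mm, A_gv = 2480, A_nv = 2×(155 − 2.5×24)×8 = 1520 mm²; tension across gage: (66 − 1×24)×8 = 336 mm². R_n = min(0.6×450×1520, 0.6×345×2480) + 1.0×450×336 = min(410.4, 513.36) + 151.2 = 561.6 kN. φR_n = 0.75 × 561.6 = 421.2 kN.
Governing: min(525.9, 648.0, 603.6, 421.2) = 421.2 kN → block shear.

421.2 kN (block shear governs)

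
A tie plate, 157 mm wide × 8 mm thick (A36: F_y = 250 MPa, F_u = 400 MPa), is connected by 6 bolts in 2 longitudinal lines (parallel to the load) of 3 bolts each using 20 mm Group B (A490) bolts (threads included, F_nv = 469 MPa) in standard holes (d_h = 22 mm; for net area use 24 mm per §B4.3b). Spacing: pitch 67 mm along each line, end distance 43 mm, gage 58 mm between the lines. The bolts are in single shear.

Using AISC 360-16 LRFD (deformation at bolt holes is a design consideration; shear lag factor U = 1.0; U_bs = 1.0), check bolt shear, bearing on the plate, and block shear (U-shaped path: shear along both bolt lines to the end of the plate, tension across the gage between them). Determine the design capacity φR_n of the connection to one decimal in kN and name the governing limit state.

Bolt shear: A_b = π(20)²/4 = 314.16 mm². φR_n = 0.75 × 469 × 314.16 × 6 × 1 = 663.0 kN.
Bearing (8 mm plate, F_u = 400 MPa): end bolts L_c = 43 − 22/2 = 32, R_n = min(1.2×32×8×400, 2.4×20×8×400) = 122.88 kN/bolt; interior L_c = 67 − 22 = 45, R_n = 153.6 kN/bolt. φR_n = 0.75 × (2×122.88 + 4×153.6) = 645.1 kN.
Block shear: shear path 2×[43+2×67] = 2×177 mm, A_gv = 2832, A_nv = 2×(177 − 2.5×24)×8 = 1872 mm²; tension across gage: (58 − 1×24)×8 = 272 mm². R_n = min(0.6×400×1872, 0.6×250×2832) + 1.0×400×272 = min(449.28, 424.8) + 108.8 = 533.6 kN. φR_n = 0.75 × 533.6 = 400.2 kN.
Governing: min(663.0, 645.1, 400.2) = 400.2 kN → block shear.

400.2 kN (block shear governs)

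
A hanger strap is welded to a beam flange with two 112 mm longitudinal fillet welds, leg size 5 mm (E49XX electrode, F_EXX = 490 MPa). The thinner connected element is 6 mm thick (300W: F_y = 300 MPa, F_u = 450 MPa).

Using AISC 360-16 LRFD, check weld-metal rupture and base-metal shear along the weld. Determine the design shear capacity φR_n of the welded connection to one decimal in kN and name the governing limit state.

Weld metal: throat = 0.707×5 = 3.535 mm, L = 2×112 = 224 mm. φR_n = 0.75 × 0.6 × 490 × 3.535 × 224 = 174.6 kN.
Base metal shear (6 mm plate): yield φR_n = 1.0×0.6×300×6×224 = 241.9 kN; rupture φR_n = 0.75×0.6×450×6×224 = 272.2 kN; take 241.9 kN (yield).
Governing: min(174.6, 241.9) = 174.6 kN → weld metal.

174.6 kN (weld metal governs)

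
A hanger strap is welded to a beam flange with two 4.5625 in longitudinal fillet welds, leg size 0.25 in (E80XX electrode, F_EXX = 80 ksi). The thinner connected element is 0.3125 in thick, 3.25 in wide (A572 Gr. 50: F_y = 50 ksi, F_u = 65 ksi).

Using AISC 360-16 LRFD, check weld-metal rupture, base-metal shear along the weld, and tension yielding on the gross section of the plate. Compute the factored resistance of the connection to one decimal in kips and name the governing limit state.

45.7 kips (gross-section yield governs)

Weld metal: throat = 0.707×0.25 = 0.17675 in, L = 2×4.5625 = 9.125 in. φR_n = 0.75 × 0.6 × 80 × 0.17675 × 9.125 = 58.1 kips.
Base metal shear (0.3125 in plate): yield φR_n = 1.0×0.6×50×0.3125×9.125 = 85.5 kips; rupture φR_n = 0.75×0.6×65×0.3125×9.125 = 83.4 kips; take 83.4 kips (rupture).
Tension yield (gross): A_g = 3.25×0.3125 = 1.0156 in². φR_n = 0.90 × 50 × 1.0156 = 45.7 kips.
Governing: min(58.1, 83.4, 45.7) = 45.7 kips → gross-section yield.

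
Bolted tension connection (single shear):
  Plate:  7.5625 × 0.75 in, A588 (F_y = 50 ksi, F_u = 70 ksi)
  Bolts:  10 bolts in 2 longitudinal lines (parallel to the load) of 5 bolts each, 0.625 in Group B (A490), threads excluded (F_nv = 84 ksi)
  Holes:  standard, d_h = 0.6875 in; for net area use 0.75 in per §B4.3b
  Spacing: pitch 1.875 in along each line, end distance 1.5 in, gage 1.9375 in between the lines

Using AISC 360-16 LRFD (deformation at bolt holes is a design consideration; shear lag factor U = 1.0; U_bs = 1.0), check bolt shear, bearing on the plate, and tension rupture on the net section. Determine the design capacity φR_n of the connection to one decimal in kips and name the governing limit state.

Bolt shear: A_b = π(0.625)²/4 = 0.3068 in². φR_n = 0.75 × 84 × 0.3068 × 10 × 1 = 193.3 kips.
Bearing (0.75 in plate, F_u = 70 ksi): end bolts L_c = 1.5 − 0.6875/2 = 1.15625, R_n = min(1.2×1.15625×0.75×70, 2.4×0.625×0.75×70) = 72.844 kips/bolt; interior L_c = 1.875 − 0.6875 = 1.1875, R_n = 74.813 kips/bolt. φR_n = 0.75 × (2×72.844 + 8×74.813) = 558.1 kips.
Tension rupture (net): A_n = (7.5625 − 2×0.75)×0.75 = 4.5469 in² (U = 1.0, A_e = A_n). φR_n = 0.75 × 70 × 4.5469 = 238.7 kips.
Governing: min(193.3, 558.1, 238.7) = 193.3 kips → bolt shear.

193.3 kips (bolt shear governs)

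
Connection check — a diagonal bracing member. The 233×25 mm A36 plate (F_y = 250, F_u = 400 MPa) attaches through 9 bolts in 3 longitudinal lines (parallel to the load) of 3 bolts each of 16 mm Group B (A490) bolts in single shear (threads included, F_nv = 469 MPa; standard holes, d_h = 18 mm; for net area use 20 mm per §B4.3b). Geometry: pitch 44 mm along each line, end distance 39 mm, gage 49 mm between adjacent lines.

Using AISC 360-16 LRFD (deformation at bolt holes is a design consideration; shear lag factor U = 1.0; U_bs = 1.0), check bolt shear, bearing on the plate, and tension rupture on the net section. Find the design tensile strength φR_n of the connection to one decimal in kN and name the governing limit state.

Bolt shear: A_b = π(16)²/4 = 201.06 mm². φR_n = 0.75 × 469 × 201.06 × 9 × 1 = 636.5 kN.
Bearing (25 mm plate, F_u = 400 MPa): end bolts L_c = 39 − 18/2 = 30, R_n = min(1.2×30×25×400, 2.4×16×25×400) = 360 kN/bolt; interior L_c = 44 − 18 = 26, R_n = 312 kN/bolt. φR_n = 0.75 × (3×360 + 6×312) = 2214.0 kN.
Tension rupture (net): A_n = (233 − 3×20)×25 = 4325 mm² (U = 1.0, A_e = A_n). φR_n = 0.75 × 400 × 4325 = 1297.5 kN.
Governing: min(636.5, 2214.0, 1297.5) = 636.5 kN → bolt shear.

636.5 kN (bolt shear governs)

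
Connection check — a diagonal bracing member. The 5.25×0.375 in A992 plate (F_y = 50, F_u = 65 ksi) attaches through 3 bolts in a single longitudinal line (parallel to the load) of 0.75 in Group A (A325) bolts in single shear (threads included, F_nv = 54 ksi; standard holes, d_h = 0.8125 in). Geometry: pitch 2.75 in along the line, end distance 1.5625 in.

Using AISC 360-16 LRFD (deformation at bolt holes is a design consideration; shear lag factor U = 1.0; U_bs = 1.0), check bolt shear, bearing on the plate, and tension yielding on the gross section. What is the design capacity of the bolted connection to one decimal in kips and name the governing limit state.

53.7 kips (bolt shear governs)

Bolt shear: A_b = π(0.75)²/4 = 0.44179 in². φR_n = 0.75 × 54 × 0.44179 × 3 × 1 = 53.7 kips.
Bearing (0.375 in plate, F_u = 65 ksi): end bolts L_c = 1.5625 − 0.8125/2 = 1.15625, R_n = min(1.2×1.15625×0.375×65, 2.4×0.75×0.375×65) = 33.82 kips/bolt; interior L_c = 2.75 − 0.8125 = 1.9375, R_n = 43.875 kips/bolt. φR_n = 0.75 × (1×33.82 + 2×43.875) = 91.2 kips.
Tension yield (gross): A_g = 5.25×0.375 = 1.9688 in². φR_n = 0.90 × 50 × 1.9688 = 88.6 kips.
Governing: min(53.7, 91.2, 88.6) = 53.7 kips → bolt shear.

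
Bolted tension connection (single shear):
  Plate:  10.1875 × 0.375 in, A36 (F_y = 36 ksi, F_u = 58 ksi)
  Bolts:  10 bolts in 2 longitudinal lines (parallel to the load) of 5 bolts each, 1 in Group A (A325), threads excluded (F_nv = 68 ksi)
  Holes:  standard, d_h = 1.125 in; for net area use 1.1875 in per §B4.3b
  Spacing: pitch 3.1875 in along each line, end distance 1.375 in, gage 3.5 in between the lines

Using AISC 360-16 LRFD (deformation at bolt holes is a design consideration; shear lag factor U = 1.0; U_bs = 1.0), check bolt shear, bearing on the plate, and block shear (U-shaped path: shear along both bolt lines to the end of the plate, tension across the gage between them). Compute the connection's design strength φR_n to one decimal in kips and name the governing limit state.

209.3 kips (block shear governs)

Bolt shear: A_b = π(1)²/4 = 0.7854 in². φR_n = 0.75 × 68 × 0.7854 × 10 × 1 = 400.6 kips.
Bearing (0.375 in plate, F_u = 58 ksi): end bolts L_c = 1.375 − 1.125/2 = 0.8125, R_n = min(1.2×0.8125×0.375×58, 2.4×1×0.375×58) = 21.206 kips/bolt; interior L_c = 3.1875 − 1.125 = 2.0625, R_n = 52.2 kips/bolt. φR_n = 0.75 × (2×21.206 + 8×52.2) = 345.0 kips.
Block shear: shear path 2×[1.375+4×3.1875] = 2×14.125 in, A_gv = 10.594, A_nv = 2×(14.125 − 4.5×1.1875)×0.375 = 6.5859 in²; tension across gage: (3.5 − 1×1.1875)×0.375 = 0.86719 in². R_n = min(0.6×58×6.5859, 0.6×36×10.594) + 1.0×58×0.86719 = min(229.19, 228.83) + 50.297 = 279.13 kips. φR_n = 0.75 × 279.13 = 209.3 kips.
Governing: min(400.6, 345.0, 209.3) = 209.3 kips → block shear.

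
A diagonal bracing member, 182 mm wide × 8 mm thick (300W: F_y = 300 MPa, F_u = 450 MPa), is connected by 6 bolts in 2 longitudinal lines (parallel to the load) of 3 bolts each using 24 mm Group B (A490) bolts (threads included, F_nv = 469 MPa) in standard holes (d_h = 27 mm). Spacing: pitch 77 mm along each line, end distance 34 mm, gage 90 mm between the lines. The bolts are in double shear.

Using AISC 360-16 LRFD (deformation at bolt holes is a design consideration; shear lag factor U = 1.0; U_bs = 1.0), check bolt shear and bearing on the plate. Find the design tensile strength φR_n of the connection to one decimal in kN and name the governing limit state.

Bolt shear: A_b = π(24)²/4 = 452.39 mm². φR_n = 0.75 × 469 × 452.39 × 6 × 2 = 1909.5 kN.
Bearing (8 mm plate, F_u = 450 MPa): end bolts L_c = 34 − 27/2 = 20.5, R_n = min(1.2×20.5×8×450, 2.4×24×8×450) = 88.56 kN/bolt; interior L_c = 77 − 27 = 50, R_n = 207.36 kN/bolt. φR_n = 0.75 × (2×88.56 + 4×207.36) = 754.9 kN.
Governing: min(1909.5, 754.9) = 754.9 kN → bearing.

754.9 kN (bearing governs)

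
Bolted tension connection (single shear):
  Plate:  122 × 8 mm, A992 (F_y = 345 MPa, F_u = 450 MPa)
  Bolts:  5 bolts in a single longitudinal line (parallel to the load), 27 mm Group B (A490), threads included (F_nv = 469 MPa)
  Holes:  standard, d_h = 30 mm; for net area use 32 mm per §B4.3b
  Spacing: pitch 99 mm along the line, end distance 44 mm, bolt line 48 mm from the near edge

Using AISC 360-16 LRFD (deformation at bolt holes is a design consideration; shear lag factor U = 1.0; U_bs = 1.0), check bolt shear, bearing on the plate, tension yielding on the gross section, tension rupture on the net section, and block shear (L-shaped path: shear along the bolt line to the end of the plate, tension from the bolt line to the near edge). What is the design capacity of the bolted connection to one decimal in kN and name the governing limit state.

Bolt shear: A_b = π(27)²/4 = 572.56 mm². φR_n = 0.75 × 469 × 572.56 × 5 × 1 = 1007.0 kN.
Bearing (8 mm plate, F_u = 450 MPa): end bolts L_c = 44 − 30/2 = 29, R_n = min(1.2×29×8×450, 2.4×27×8×450) = 125.28 kN/bolt; interior L_c = 99 − 30 = 69, R_n = 233.28 kN/bolt. φR_n = 0.75 × (1×125.28 + 4×233.28) = 793.8 kN.
Tension yield (gross): A_g = 122×8 = 976 mm². φR_n = 0.90 × 345 × 976 = 303.0 kN.
Tension rupture (net): A_n = (122 − 1×32)×8 = 720 mm² (U = 1.0, A_e = A_n). φR_n = 0.75 × 450 × 720 = 243.0 kN.
Block shear: shear path 1×[44+4×99] = 1×440 mm, A_gv = 3520, A_nv = 1×(440 − 4.5×32)×8 = 2368 mm²; tension to near edge: (48 − 0.5×32)×8 = 256 mm². R_n = min(0.6×450×2368, 0.6×345×3520) + 1.0×450×256 = min(639.36, 728.64) + 115.2 = 754.56 kN. φR_n = 0.75 × 754.56 = 565.9 kN.
Governing: min(1007.0, 793.8, 303.0, 243.0, 565.9) = 243.0 kN → net-section rupture.

243.0 kN (net-section rupture governs)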